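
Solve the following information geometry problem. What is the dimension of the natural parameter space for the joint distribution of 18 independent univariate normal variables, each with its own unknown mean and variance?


Exponential family dimension calculation:
Each univariate normal has two natural parameters (mu/sigma^2 and -1/(2 sigma^2)).
With 18 independent components, dim = 2 * 18 = 36.

36


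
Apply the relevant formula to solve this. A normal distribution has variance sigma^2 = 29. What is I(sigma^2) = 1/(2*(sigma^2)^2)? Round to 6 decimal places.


Fisher information for variance: I(sigma^2) = 1/(2*sigma^4).
sigma^2 = 29, so sigma^4 = 841.
I = 1/(2*841) = 1/1682 = 0.000595

0.000595


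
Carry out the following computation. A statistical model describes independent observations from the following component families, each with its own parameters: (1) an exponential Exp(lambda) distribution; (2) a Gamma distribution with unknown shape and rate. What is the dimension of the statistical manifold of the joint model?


The dimension of a statistical manifold equals the number of free
(independent) real parameters of the model. For a product of independent
blocks the parameter counts add.
- exponential (lambda): 1.
- Gamma (shape, rate): 2.
Total = 1 + 2 = 3.
Dimension = 3

3


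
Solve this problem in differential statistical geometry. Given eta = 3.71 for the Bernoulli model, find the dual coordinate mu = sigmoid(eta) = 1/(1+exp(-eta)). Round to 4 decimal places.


Dual coordinate (expectation parameter) for Bernoulli:
mu = 1/(1+exp(-eta)).
eta = 3.71.
exp(-eta) = exp(-3.71) = 0.024478.
mu = 1/(1+0.024478) = 0.9761

0.9761


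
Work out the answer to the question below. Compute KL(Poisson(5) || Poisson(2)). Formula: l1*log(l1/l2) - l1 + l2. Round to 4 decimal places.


KL divergence for Poisson:
KL = l1*log(l1/l2) - l1 + l2.
l1 = 5, l2 = 2.
log(5/2) = 0.916291.
l1*log(l1/l2) = 5 * 0.916291 = 4.581454.
KL = 4.581454 - 5 + 2 = 1.5815

1.5815


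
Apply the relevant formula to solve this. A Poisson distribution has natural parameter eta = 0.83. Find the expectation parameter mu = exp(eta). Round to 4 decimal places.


Expectation parameter for Poisson exponential family:
mu = exp(eta).
eta = 0.83.
mu = exp(0.83) = 2.2933

2.2933


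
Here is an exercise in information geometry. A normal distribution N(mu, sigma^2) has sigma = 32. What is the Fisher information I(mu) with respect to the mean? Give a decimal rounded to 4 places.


The Fisher information for the mean of a normal distribution is I(mu) = 1/sigma^2.
sigma = 32, so sigma^2 = 1024.
I(mu) = 1/1024 = 0.0010

0.0010


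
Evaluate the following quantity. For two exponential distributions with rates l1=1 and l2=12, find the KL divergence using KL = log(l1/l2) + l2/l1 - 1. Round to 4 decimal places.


KL divergence for exponential family:
KL = log(l1/l2) + l2/l1 - 1.
log(1/12) = -2.484907.
12/1 = 12.0.
KL = -2.484907 + 12.0 - 1 = 8.5151

8.5151


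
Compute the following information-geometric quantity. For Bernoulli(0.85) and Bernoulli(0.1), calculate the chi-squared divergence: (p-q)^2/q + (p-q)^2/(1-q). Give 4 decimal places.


Chi-squared divergence between Bernoulli distributions:
chi^2 = (p-q)^2/q + (p-q)^2/(1-q).
p = 0.85, q = 0.1, p-q = 0.75.
(p-q)^2 = 0.5625.
term1 = 0.5625/0.1 = 5.625.
term2 = 0.5625/0.9 = 0.625.
chi^2 = 5.625 + 0.625 = 6.2500

6.2500


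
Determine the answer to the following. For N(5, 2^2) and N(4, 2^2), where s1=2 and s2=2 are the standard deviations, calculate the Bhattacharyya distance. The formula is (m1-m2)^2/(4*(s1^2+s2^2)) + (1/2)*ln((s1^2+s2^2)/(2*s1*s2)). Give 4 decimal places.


Bhattacharyya distance between two Gaussians:
DB = (m1-m2)^2/(4*(s1^2+s2^2)) + (1/2)*ln((s1^2+s2^2)/(2*s1*s2)).
(m1-m2)^2 = (1)^2 = 1.
s1^2+s2^2 = 4 + 4 = 8.
term1 = 1/32 = 0.03125.
term2 = 0.5*ln(8/8.0) = 0.0.
DB = 0.03125 + 0.0 = 0.0313

0.0313


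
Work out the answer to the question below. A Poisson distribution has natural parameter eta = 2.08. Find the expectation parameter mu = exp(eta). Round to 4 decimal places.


Expectation parameter for Poisson exponential family:
mu = exp(eta).
eta = 2.08.
mu = exp(2.08) = 8.0045

8.0045


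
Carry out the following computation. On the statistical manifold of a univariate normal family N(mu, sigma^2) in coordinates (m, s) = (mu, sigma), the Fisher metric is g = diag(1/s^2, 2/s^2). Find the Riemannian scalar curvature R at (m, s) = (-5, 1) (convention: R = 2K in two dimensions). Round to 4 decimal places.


The metric has the form g = (A dm^2 + B ds^2)/s^2 with A = 1, B = 2.
Substitute u = sqrt(A/B)*m: g = B*(du^2 + ds^2)/s^2, i.e. B times the
Poincare upper half-plane metric, which has constant Gaussian curvature -1.
Scaling a 2D metric by a constant c divides the Gaussian curvature by c,
so K = -1/B = -1/(2) = -0.5000 everywhere (the point (m, s) = (-5, 1) is irrelevant:
the curvature is constant).
Scalar curvature in dimension 2: R = 2K = -2/(2) = -1.0000.

-1.0000


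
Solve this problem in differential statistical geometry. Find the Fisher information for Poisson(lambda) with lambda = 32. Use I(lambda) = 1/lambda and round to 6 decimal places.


Fisher information for Poisson: I(lambda) = 1/lambda.
lambda = 32.
I(lambda) = 1/32 = 0.031250

0.031250


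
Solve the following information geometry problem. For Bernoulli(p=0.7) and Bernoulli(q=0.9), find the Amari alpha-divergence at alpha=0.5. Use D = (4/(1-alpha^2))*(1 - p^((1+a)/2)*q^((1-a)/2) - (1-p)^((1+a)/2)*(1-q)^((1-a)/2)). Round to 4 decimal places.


Amari alpha-divergence:
D = (4/(1-alpha^2))*(1 - p^((1+a)/2)*q^((1-a)/2) - (1-p)^((1+a)/2)*(1-q)^((1-a)/2)).
alpha = 0.5, p = 0.7, q = 0.9.
e1 = (1+alpha)/2 = 0.75, e2 = (1-alpha)/2 = 0.25.
t1 = p^e1 * q^e2 = 0.7^0.75 * 0.9^0.25 = 0.745391.
t2 = (1-p)^e1 * (1-q)^e2 = 0.3^0.75 * 0.1^0.25 = 0.227951.
4/(1-alpha^2) = 5.333333.
D = 5.333333*(1 - 0.745391 - 0.227951) = 0.1422

0.1422


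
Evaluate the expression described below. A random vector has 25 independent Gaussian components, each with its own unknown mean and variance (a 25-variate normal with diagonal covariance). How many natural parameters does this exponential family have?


Exponential family dimension calculation:
Each univariate normal has two natural parameters (mu/sigma^2 and -1/(2 sigma^2)).
With 25 independent components, dim = 2 * 25 = 50.

50


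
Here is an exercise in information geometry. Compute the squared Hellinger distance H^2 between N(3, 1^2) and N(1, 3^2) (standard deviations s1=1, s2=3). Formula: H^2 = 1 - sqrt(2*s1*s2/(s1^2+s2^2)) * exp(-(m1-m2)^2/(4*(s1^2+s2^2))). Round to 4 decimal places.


Squared Hellinger distance for Gaussians:
H^2 = 1 - sqrt(2*s1*s2/(s1^2+s2^2)) * exp(-(m1-m2)^2/(4*(s1^2+s2^2))).
s1^2 = 1, s2^2 = 9, s1^2+s2^2 = 10.
sqrt(2*1*3/(10)) = 0.774597.
(m1-m2)^2 = (2)^2 = 4.
exp(-4/(4*10)) = exp(-0.1) = 0.904837.
H^2 = 1 - 0.774597*0.904837 = 0.2991

0.2991


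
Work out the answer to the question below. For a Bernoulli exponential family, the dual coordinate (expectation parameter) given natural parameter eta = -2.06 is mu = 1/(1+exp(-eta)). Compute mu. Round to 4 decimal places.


Dual coordinate (expectation parameter) for Bernoulli:
mu = 1/(1+exp(-eta)).
eta = -2.06.
exp(-eta) = exp(2.06) = 7.84597.
mu = 1/(1+7.84597) = 0.1130

0.1130


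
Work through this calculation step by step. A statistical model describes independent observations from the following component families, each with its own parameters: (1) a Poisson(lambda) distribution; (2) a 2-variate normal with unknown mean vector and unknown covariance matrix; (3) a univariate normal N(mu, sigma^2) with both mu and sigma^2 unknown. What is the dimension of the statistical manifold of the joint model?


The dimension of a statistical manifold equals the number of free
(independent) real parameters of the model. For a product of independent
blocks the parameter counts add.
- Poisson (lambda): 1.
- 2-variate normal: 2 (mean) + 2*3/2 = 3 (symmetric covariance) = 5.
- normal (mu, sigma^2): 2.
Total = 1 + 5 + 2 = 8.
Dimension = 8

8


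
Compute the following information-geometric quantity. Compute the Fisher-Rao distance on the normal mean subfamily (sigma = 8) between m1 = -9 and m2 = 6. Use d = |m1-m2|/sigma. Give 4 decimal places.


On the fixed-variance normal subfamily, geodesic distance = |m1-m2|/sigma.
|-9 - 6| = 15.
sigma = 8.
d = 15/8 = 1.8750

1.8750


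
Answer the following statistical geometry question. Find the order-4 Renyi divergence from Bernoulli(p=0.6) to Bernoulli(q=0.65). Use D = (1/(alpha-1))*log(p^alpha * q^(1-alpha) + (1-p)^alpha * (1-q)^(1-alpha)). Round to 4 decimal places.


Renyi divergence of order alpha between Bernoulli distributions:
D = (1/(alpha-1))*log(p^alpha * q^(1-alpha) + (1-p)^alpha * (1-q)^(1-alpha)).
alpha = 4, p = 0.6, q = 0.65.
p^alpha * q^(1-alpha) = 0.6^4 * 0.65^-3 = 0.471916.
(1-p)^alpha * (1-q)^(1-alpha) = 0.4^4 * 0.35^-3 = 0.597085.
sum = 0.471916 + 0.597085 = 1.069001.
D = (1/3)*log(1.069001) = 0.0222

0.0222


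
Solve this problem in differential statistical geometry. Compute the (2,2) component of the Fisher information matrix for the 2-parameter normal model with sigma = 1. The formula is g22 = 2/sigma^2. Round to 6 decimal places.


For the 2-parameter normal family, the Fisher metric has:
  g11 = 1/sigma^2, g22 = 2/sigma^2.
sigma = 1, sigma^2 = 1.
g22 = 2.000000

2.000000


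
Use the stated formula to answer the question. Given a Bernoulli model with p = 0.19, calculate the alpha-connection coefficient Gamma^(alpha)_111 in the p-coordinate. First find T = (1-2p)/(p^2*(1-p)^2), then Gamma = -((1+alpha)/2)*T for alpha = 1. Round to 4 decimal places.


Skewness (Amari-Chentsov) tensor: T = (1-2p)/(p^2*(1-p)^2).
p = 0.19, 1-2p = 0.62, p^2 = 0.0361, (1-p)^2 = 0.6561.
T = 0.62/(0.0361 * 0.6561) = 26.176673.
In the p-coordinate, Gamma^(alpha) = Gamma^(0) - (alpha/2)*T with Gamma^(0) = (1/2)*g'(p) = -T/2,
so Gamma^(alpha) = -((1+alpha)/2)*T.
alpha = 1, -(1+alpha)/2 = -1.0.
Gamma = -1.0 * 26.176673 = -26.1767

-26.1767


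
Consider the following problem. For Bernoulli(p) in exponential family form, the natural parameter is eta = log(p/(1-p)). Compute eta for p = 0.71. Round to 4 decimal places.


Natural parameter for Bernoulli: eta = log(p/(1-p)).
p = 0.71, 1-p = 0.29.
p/(1-p) = 2.448276.
eta = log(2.448276) = 0.8954

0.8954


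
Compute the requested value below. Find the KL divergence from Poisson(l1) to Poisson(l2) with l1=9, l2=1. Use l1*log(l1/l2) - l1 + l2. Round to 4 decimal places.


KL divergence for Poisson:
KL = l1*log(l1/l2) - l1 + l2.
l1 = 9, l2 = 1.
log(9/1) = 2.197225.
l1*log(l1/l2) = 9 * 2.197225 = 19.775021.
KL = 19.775021 - 9 + 1 = 11.7750

11.7750


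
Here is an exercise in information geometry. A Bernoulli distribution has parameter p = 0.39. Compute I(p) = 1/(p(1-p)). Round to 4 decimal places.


For Bernoulli(p), Fisher information is I(p) = 1/(p*(1-p)).
p = 0.39, 1-p = 0.61.
p*(1-p) = 0.2379.
I(p) = 1/0.2379 = 4.2034

4.2034


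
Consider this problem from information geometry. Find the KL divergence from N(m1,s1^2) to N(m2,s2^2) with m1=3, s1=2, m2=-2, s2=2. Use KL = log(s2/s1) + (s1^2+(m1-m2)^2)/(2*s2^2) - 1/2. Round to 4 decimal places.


KL divergence between normal distributions:
KL = log(s2/s1) + (s1^2 + (m1-m2)^2)/(2*s2^2) - 1/2.
log(2/2) = 0.0.
(2^2 + (3--2)^2)/(2*2^2) = (4 + 25)/8 = 3.625.
KL = 0.0 + 3.625 - 0.5 = 3.1250

3.1250


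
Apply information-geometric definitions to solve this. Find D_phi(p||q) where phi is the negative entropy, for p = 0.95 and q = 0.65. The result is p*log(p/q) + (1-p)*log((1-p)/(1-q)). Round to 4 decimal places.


Bregman divergence with negative entropy generator:
D = p*log(p/q) + (1-p)*log((1-p)/(1-q)).
p = 0.95, q = 0.65.
p*log(p/q) = 0.95*log(0.95/0.65) = 0.360515.
(1-p)*log((1-p)/(1-q)) = 0.05*log(0.05/0.35) = -0.097296.
D = 0.360515 + -0.097296 = 0.2632

0.2632


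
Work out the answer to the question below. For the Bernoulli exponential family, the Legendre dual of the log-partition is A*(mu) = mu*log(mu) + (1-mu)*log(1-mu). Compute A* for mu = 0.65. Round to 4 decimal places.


Legendre transform for Bernoulli:
A*(mu) = mu*log(mu) + (1-mu)*log(1-mu).
mu = 0.65, 1-mu = 0.35.
mu*log(mu) = 0.65*log(0.65) = -0.280009.
(1-mu)*log(1-mu) = 0.35*log(0.35) = -0.367438.
A* = -0.280009 + -0.367438 = -0.6474

-0.6474


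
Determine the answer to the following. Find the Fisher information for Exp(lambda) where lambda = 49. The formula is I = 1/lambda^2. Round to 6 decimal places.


Fisher information for exponential: I(lambda) = 1/lambda^2.
lambda = 49, lambda^2 = 2401.
I = 1/2401 = 0.000416

0.000416


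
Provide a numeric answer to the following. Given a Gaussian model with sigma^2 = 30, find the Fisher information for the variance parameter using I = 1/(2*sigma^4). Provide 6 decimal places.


Fisher information for variance: I(sigma^2) = 1/(2*sigma^4).
sigma^2 = 30, so sigma^4 = 900.
I = 1/(2*900) = 1/1800 = 0.000556

0.000556


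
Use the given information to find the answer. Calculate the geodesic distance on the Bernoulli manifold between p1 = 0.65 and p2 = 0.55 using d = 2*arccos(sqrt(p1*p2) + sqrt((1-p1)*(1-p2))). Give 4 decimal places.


Geodesic distance on Bernoulli manifold:
d(p1,p2) = 2*arccos(sqrt(p1*p2) + sqrt((1-p1)*(1-p2))).
sqrt(p1*p2) = sqrt(0.65*0.55) = 0.597913.
sqrt((1-p1)*(1-p2)) = sqrt(0.35*0.45) = 0.396863.
arg = 0.597913 + 0.396863 = 0.994776.
d = 2*arccos(0.994776) = 0.2045

0.2045


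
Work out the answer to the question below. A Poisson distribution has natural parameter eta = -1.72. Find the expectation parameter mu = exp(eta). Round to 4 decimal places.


Expectation parameter for Poisson exponential family:
mu = exp(eta).
eta = -1.72.
mu = exp(-1.72) = 0.1791

0.1791


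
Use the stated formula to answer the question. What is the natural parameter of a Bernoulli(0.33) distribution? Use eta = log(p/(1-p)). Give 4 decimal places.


Natural parameter for Bernoulli: eta = log(p/(1-p)).
p = 0.33, 1-p = 0.67.
p/(1-p) = 0.492537.
eta = log(0.492537) = -0.7082

-0.7082


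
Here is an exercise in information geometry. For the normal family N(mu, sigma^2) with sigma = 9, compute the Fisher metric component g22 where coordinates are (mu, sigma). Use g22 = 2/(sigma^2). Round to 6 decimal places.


For the 2-parameter normal family, the Fisher metric has:
  g11 = 1/sigma^2, g22 = 2/sigma^2.
sigma = 9, sigma^2 = 81.
g22 = 0.024691

0.024691


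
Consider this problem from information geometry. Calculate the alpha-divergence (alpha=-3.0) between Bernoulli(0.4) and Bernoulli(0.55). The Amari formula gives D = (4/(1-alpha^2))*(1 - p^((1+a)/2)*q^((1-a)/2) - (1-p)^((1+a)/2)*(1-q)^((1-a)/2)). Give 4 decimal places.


Amari alpha-divergence:
D = (4/(1-alpha^2))*(1 - p^((1+a)/2)*q^((1-a)/2) - (1-p)^((1+a)/2)*(1-q)^((1-a)/2)).
alpha = -3.0, p = 0.4, q = 0.55.
e1 = (1+alpha)/2 = -1.0, e2 = (1-alpha)/2 = 2.0.
t1 = p^e1 * q^e2 = 0.4^-1.0 * 0.55^2.0 = 0.75625.
t2 = (1-p)^e1 * (1-q)^e2 = 0.6^-1.0 * 0.45^2.0 = 0.3375.
4/(1-alpha^2) = -0.5.
D = -0.5*(1 - 0.75625 - 0.3375) = 0.0469

0.0469


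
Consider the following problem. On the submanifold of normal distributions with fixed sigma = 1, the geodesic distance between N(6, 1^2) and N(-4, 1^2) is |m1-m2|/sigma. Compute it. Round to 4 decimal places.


On the fixed-variance normal subfamily, geodesic distance = |m1-m2|/sigma.
|6 - -4| = 10.
sigma = 1.
d = 10/1 = 10.0000

10.0000


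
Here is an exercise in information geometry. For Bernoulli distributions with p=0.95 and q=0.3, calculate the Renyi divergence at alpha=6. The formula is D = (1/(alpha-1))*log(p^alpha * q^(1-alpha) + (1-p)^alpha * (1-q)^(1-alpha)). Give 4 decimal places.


Renyi divergence of order alpha between Bernoulli distributions:
D = (1/(alpha-1))*log(p^alpha * q^(1-alpha) + (1-p)^alpha * (1-q)^(1-alpha)).
alpha = 6, p = 0.95, q = 0.3.
p^alpha * q^(1-alpha) = 0.95^6 * 0.3^-5 = 302.506951.
(1-p)^alpha * (1-q)^(1-alpha) = 0.05^6 * 0.7^-5 = 0.0.
sum = 302.506951 + 0.0 = 302.506951.
D = (1/5)*log(302.506951) = 1.1424

1.1424


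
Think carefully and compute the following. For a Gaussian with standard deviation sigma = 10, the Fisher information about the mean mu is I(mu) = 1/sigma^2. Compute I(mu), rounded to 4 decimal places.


The Fisher information for the mean of a normal distribution is I(mu) = 1/sigma^2.
sigma = 10, so sigma^2 = 100.
I(mu) = 1/100 = 0.0100

0.0100


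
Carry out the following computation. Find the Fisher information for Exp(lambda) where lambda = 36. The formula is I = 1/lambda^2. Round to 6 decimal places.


Fisher information for exponential: I(lambda) = 1/lambda^2.
lambda = 36, lambda^2 = 1296.
I = 1/1296 = 0.000772

0.000772


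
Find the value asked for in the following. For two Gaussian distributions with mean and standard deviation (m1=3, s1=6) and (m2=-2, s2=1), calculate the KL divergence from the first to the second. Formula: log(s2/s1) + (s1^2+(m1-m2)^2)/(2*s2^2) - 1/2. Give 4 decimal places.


KL divergence between normal distributions:
KL = log(s2/s1) + (s1^2 + (m1-m2)^2)/(2*s2^2) - 1/2.
log(1/6) = -1.791759.
(6^2 + (3--2)^2)/(2*1^2) = (36 + 25)/2 = 30.5.
KL = -1.791759 + 30.5 - 0.5 = 28.2082

28.2082


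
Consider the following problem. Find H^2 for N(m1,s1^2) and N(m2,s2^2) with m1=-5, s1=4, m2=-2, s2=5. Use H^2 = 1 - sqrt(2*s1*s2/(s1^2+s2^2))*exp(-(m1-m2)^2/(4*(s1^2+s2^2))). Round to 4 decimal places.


Squared Hellinger distance for Gaussians:
H^2 = 1 - sqrt(2*s1*s2/(s1^2+s2^2)) * exp(-(m1-m2)^2/(4*(s1^2+s2^2))).
s1^2 = 16, s2^2 = 25, s1^2+s2^2 = 41.
sqrt(2*4*5/(41)) = 0.98773.
(m1-m2)^2 = (-3)^2 = 9.
exp(-9/(4*41)) = exp(-0.054878) = 0.946601.
H^2 = 1 - 0.98773*0.946601 = 0.0650

0.0650


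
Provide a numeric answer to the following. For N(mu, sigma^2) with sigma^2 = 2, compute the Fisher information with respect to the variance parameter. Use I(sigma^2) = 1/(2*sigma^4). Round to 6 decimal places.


Fisher information for variance: I(sigma^2) = 1/(2*sigma^4).
sigma^2 = 2, so sigma^4 = 4.
I = 1/(2*4) = 1/8 = 0.125000

0.125000


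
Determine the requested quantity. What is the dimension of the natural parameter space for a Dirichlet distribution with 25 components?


Exponential family dimension calculation:
Dirichlet with 25 components has 25 natural parameters.

25


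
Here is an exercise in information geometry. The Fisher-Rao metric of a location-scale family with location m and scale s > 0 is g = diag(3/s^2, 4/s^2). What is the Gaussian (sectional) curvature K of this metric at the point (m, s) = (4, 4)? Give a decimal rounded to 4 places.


The metric has the form g = (A dm^2 + B ds^2)/s^2 with A = 3, B = 4.
Substitute u = sqrt(A/B)*m: g = B*(du^2 + ds^2)/s^2, i.e. B times the
Poincare upper half-plane metric, which has constant Gaussian curvature -1.
Scaling a 2D metric by a constant c divides the Gaussian curvature by c,
so K = -1/B = -1/(4) = -0.2500 everywhere (the point (m, s) = (4, 4) is irrelevant:
the curvature is constant).
The requested Gaussian curvature is K = -0.2500.

-0.2500


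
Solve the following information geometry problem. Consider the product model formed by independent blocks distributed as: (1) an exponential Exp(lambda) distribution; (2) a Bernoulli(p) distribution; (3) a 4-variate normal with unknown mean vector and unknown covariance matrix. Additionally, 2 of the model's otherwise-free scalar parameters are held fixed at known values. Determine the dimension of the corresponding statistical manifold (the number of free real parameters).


The dimension of a statistical manifold equals the number of free
(independent) real parameters of the model. For a product of independent
blocks the parameter counts add.
- exponential (lambda): 1.
- Bernoulli (p): 1.
- 4-variate normal: 4 (mean) + 4*5/2 = 10 (symmetric covariance) = 14.
Total = 1 + 1 + 14 = 16.
2 parameter(s) fixed at known values: 16 - 2 = 14.
Dimension = 14

14


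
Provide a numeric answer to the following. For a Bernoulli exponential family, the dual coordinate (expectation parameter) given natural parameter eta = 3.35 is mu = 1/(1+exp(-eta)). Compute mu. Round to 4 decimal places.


Dual coordinate (expectation parameter) for Bernoulli:
mu = 1/(1+exp(-eta)).
eta = 3.35.
exp(-eta) = exp(-3.35) = 0.035084.
mu = 1/(1+0.035084) = 0.9661

0.9661


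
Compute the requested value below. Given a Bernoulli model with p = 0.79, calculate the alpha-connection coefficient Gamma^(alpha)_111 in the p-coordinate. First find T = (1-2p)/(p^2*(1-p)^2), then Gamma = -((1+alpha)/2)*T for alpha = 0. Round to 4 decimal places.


Skewness (Amari-Chentsov) tensor: T = (1-2p)/(p^2*(1-p)^2).
p = 0.79, 1-2p = -0.58, p^2 = 0.6241, (1-p)^2 = 0.0441.
T = -0.58/(0.6241 * 0.0441) = -21.07343.
In the p-coordinate, Gamma^(alpha) = Gamma^(0) - (alpha/2)*T with Gamma^(0) = (1/2)*g'(p) = -T/2,
so Gamma^(alpha) = -((1+alpha)/2)*T.
alpha = 0, -(1+alpha)/2 = -0.5.
Gamma = -0.5 * -21.07343 = 10.5367

10.5367


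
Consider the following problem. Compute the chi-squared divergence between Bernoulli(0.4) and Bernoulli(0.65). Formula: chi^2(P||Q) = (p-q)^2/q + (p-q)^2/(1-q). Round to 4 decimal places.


Chi-squared divergence between Bernoulli distributions:
chi^2 = (p-q)^2/q + (p-q)^2/(1-q).
p = 0.4, q = 0.65, p-q = -0.25.
(p-q)^2 = 0.0625.
term1 = 0.0625/0.65 = 0.096154.
term2 = 0.0625/0.35 = 0.178571.
chi^2 = 0.096154 + 0.178571 = 0.2747

0.2747


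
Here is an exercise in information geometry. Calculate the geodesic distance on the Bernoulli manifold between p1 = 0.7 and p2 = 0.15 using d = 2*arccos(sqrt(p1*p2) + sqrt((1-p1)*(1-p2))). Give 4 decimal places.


Geodesic distance on Bernoulli manifold:
d(p1,p2) = 2*arccos(sqrt(p1*p2) + sqrt((1-p1)*(1-p2))).
sqrt(p1*p2) = sqrt(0.7*0.15) = 0.324037.
sqrt((1-p1)*(1-p2)) = sqrt(0.3*0.85) = 0.504975.
arg = 0.324037 + 0.504975 = 0.829012.
d = 2*arccos(0.829012) = 1.1869

1.1869


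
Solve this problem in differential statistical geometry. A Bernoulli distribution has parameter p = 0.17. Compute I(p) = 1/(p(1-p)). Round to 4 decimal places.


For Bernoulli(p), Fisher information is I(p) = 1/(p*(1-p)).
p = 0.17, 1-p = 0.83.
p*(1-p) = 0.1411.
I(p) = 1/0.1411 = 7.0872

7.0872


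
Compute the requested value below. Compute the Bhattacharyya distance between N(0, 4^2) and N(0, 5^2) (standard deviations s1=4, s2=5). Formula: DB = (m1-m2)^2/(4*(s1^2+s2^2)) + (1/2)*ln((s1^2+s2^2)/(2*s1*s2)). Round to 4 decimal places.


Bhattacharyya distance between two Gaussians:
DB = (m1-m2)^2/(4*(s1^2+s2^2)) + (1/2)*ln((s1^2+s2^2)/(2*s1*s2)).
(m1-m2)^2 = (0)^2 = 0.
s1^2+s2^2 = 16 + 25 = 41.
term1 = 0/164 = 0.0.
term2 = 0.5*ln(41/40.0) = 0.012346.
DB = 0.0 + 0.012346 = 0.0123

0.0123


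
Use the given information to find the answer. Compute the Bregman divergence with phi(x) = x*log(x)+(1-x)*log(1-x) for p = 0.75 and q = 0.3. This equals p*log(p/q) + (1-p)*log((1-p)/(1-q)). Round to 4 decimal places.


Bregman divergence with negative entropy generator:
D = p*log(p/q) + (1-p)*log((1-p)/(1-q)).
p = 0.75, q = 0.3.
p*log(p/q) = 0.75*log(0.75/0.3) = 0.687218.
(1-p)*log((1-p)/(1-q)) = 0.25*log(0.25/0.7) = -0.257405.
D = 0.687218 + -0.257405 = 0.4298

0.4298


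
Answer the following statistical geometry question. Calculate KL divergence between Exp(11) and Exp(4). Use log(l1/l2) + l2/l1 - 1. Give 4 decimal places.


KL divergence for exponential family:
KL = log(l1/l2) + l2/l1 - 1.
log(11/4) = 1.011601.
4/11 = 0.363636.
KL = 1.011601 + 0.363636 - 1 = 0.3752

0.3752


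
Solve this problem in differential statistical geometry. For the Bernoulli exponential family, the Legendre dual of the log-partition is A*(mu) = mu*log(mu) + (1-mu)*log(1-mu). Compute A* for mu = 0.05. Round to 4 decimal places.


Legendre transform for Bernoulli:
A*(mu) = mu*log(mu) + (1-mu)*log(1-mu).
mu = 0.05, 1-mu = 0.95.
mu*log(mu) = 0.05*log(0.05) = -0.149787.
(1-mu)*log(1-mu) = 0.95*log(0.95) = -0.048729.
A* = -0.149787 + -0.048729 = -0.1985

-0.1985


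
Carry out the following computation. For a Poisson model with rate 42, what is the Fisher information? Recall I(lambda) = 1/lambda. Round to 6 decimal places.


Fisher information for Poisson: I(lambda) = 1/lambda.
lambda = 42.
I(lambda) = 1/42 = 0.023810

0.023810


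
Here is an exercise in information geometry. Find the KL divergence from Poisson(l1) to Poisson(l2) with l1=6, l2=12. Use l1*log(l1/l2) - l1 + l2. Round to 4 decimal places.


KL divergence for Poisson:
KL = l1*log(l1/l2) - l1 + l2.
l1 = 6, l2 = 12.
log(6/12) = -0.693147.
l1*log(l1/l2) = 6 * -0.693147 = -4.158883.
KL = -4.158883 - 6 + 12 = 1.8411

1.8411


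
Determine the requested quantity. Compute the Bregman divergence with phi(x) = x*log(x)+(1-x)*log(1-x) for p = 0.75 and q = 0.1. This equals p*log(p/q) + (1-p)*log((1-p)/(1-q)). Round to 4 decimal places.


Bregman divergence with negative entropy generator:
D = p*log(p/q) + (1-p)*log((1-p)/(1-q)).
p = 0.75, q = 0.1.
p*log(p/q) = 0.75*log(0.75/0.1) = 1.511177.
(1-p)*log((1-p)/(1-q)) = 0.25*log(0.25/0.9) = -0.320233.
D = 1.511177 + -0.320233 = 1.1909

1.1909


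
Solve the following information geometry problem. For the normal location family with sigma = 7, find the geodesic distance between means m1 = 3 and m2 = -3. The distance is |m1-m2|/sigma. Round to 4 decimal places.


On the fixed-variance normal subfamily, geodesic distance = |m1-m2|/sigma.
|3 - -3| = 6.
sigma = 7.
d = 6/7 = 0.8571

0.8571


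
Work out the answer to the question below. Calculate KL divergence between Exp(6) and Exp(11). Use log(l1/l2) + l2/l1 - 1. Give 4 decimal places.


KL divergence for exponential family:
KL = log(l1/l2) + l2/l1 - 1.
log(6/11) = -0.606136.
11/6 = 1.833333.
KL = -0.606136 + 1.833333 - 1 = 0.2272

0.2272


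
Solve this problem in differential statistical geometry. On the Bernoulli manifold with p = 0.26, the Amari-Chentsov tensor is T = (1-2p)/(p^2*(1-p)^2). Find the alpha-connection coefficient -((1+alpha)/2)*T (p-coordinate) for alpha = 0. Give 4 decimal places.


Skewness (Amari-Chentsov) tensor: T = (1-2p)/(p^2*(1-p)^2).
p = 0.26, 1-2p = 0.48, p^2 = 0.0676, (1-p)^2 = 0.5476.
T = 0.48/(0.0676 * 0.5476) = 12.966749.
In the p-coordinate, Gamma^(alpha) = Gamma^(0) - (alpha/2)*T with Gamma^(0) = (1/2)*g'(p) = -T/2,
so Gamma^(alpha) = -((1+alpha)/2)*T.
alpha = 0, -(1+alpha)/2 = -0.5.
Gamma = -0.5 * 12.966749 = -6.4834

-6.4834


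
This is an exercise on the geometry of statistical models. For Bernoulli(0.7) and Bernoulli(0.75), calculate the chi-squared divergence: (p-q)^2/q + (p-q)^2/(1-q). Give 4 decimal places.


Chi-squared divergence between Bernoulli distributions:
chi^2 = (p-q)^2/q + (p-q)^2/(1-q).
p = 0.7, q = 0.75, p-q = -0.05.
(p-q)^2 = 0.0025.
term1 = 0.0025/0.75 = 0.003333.
term2 = 0.0025/0.25 = 0.01.
chi^2 = 0.003333 + 0.01 = 0.0133

0.0133


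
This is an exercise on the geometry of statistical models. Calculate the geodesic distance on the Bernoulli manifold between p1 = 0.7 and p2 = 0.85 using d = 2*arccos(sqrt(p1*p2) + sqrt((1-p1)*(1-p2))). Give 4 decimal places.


Geodesic distance on Bernoulli manifold:
d(p1,p2) = 2*arccos(sqrt(p1*p2) + sqrt((1-p1)*(1-p2))).
sqrt(p1*p2) = sqrt(0.7*0.85) = 0.771362.
sqrt((1-p1)*(1-p2)) = sqrt(0.3*0.15) = 0.212132.
arg = 0.771362 + 0.212132 = 0.983494.
d = 2*arccos(0.983494) = 0.3639

0.3639


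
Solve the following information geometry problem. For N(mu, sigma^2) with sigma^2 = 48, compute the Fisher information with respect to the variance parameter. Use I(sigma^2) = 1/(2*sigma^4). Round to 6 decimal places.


Fisher information for variance: I(sigma^2) = 1/(2*sigma^4).
sigma^2 = 48, so sigma^4 = 2304.
I = 1/(2*2304) = 1/4608 = 0.000217

0.000217


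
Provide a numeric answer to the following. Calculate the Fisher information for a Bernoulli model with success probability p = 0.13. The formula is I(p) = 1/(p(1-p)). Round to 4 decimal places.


For Bernoulli(p), Fisher information is I(p) = 1/(p*(1-p)).
p = 0.13, 1-p = 0.87.
p*(1-p) = 0.1131.
I(p) = 1/0.1131 = 8.8417

8.8417


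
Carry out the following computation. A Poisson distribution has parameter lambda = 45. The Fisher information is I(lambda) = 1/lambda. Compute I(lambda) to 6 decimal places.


Fisher information for Poisson: I(lambda) = 1/lambda.
lambda = 45.
I(lambda) = 1/45 = 0.022222

0.022222


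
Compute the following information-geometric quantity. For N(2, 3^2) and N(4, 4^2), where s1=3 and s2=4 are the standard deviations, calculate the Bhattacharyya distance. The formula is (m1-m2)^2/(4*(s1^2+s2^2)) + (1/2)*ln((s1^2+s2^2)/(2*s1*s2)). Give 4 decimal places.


Bhattacharyya distance between two Gaussians:
DB = (m1-m2)^2/(4*(s1^2+s2^2)) + (1/2)*ln((s1^2+s2^2)/(2*s1*s2)).
(m1-m2)^2 = (-2)^2 = 4.
s1^2+s2^2 = 9 + 16 = 25.
term1 = 4/100 = 0.04.
term2 = 0.5*ln(25/24.0) = 0.020411.
DB = 0.04 + 0.020411 = 0.0604

0.0604


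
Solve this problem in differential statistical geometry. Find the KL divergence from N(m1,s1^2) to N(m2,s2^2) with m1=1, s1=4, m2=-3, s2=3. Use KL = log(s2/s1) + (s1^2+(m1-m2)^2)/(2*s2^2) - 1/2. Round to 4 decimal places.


KL divergence between normal distributions:
KL = log(s2/s1) + (s1^2 + (m1-m2)^2)/(2*s2^2) - 1/2.
log(3/4) = -0.287682.
(4^2 + (1--3)^2)/(2*3^2) = (16 + 16)/18 = 1.777778.
KL = -0.287682 + 1.777778 - 0.5 = 0.9901

0.9901


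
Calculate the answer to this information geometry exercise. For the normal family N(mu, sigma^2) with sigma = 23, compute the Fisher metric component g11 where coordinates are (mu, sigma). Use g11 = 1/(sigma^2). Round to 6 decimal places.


For the 2-parameter normal family, the Fisher metric has:
  g11 = 1/sigma^2, g22 = 2/sigma^2.
sigma = 23, sigma^2 = 529.
g11 = 0.001890

0.001890


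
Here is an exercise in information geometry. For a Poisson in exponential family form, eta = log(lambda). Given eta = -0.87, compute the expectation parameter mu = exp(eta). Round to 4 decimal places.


Expectation parameter for Poisson exponential family:
mu = exp(eta).
eta = -0.87.
mu = exp(-0.87) = 0.4190

0.4190


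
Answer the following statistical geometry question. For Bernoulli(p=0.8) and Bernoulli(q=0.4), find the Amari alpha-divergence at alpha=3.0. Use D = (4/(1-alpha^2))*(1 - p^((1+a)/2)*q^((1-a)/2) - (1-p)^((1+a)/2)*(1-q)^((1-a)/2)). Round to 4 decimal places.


Amari alpha-divergence:
D = (4/(1-alpha^2))*(1 - p^((1+a)/2)*q^((1-a)/2) - (1-p)^((1+a)/2)*(1-q)^((1-a)/2)).
alpha = 3.0, p = 0.8, q = 0.4.
e1 = (1+alpha)/2 = 2.0, e2 = (1-alpha)/2 = -1.0.
t1 = p^e1 * q^e2 = 0.8^2.0 * 0.4^-1.0 = 1.6.
t2 = (1-p)^e1 * (1-q)^e2 = 0.2^2.0 * 0.6^-1.0 = 0.066667.
4/(1-alpha^2) = -0.5.
D = -0.5*(1 - 1.6 - 0.066667) = 0.3333

0.3333


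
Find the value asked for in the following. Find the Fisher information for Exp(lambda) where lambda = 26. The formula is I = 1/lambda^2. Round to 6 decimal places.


Fisher information for exponential: I(lambda) = 1/lambda^2.
lambda = 26, lambda^2 = 676.
I = 1/676 = 0.001479

0.001479


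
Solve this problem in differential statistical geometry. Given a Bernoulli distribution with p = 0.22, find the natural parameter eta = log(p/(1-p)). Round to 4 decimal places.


Natural parameter for Bernoulli: eta = log(p/(1-p)).
p = 0.22, 1-p = 0.78.
p/(1-p) = 0.282051.
eta = log(0.282051) = -1.2657

-1.2657


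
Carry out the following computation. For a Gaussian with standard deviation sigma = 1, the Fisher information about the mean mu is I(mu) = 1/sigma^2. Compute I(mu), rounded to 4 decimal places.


The Fisher information for the mean of a normal distribution is I(mu) = 1/sigma^2.
sigma = 1, so sigma^2 = 1.
I(mu) = 1/1 = 1.0000

1.0000


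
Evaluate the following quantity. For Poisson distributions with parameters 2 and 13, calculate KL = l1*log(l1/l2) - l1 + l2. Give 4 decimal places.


KL divergence for Poisson:
KL = l1*log(l1/l2) - l1 + l2.
l1 = 2, l2 = 13.
log(2/13) = -1.871802.
l1*log(l1/l2) = 2 * -1.871802 = -3.743604.
KL = -3.743604 - 2 + 13 = 7.2564

7.2564


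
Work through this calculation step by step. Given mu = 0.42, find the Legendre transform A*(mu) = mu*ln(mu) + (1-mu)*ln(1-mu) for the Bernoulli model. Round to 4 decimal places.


Legendre transform for Bernoulli:
A*(mu) = mu*log(mu) + (1-mu)*log(1-mu).
mu = 0.42, 1-mu = 0.58.
mu*log(mu) = 0.42*log(0.42) = -0.36435.
(1-mu)*log(1-mu) = 0.58*log(0.58) = -0.315942.
A* = -0.36435 + -0.315942 = -0.6803

-0.6803


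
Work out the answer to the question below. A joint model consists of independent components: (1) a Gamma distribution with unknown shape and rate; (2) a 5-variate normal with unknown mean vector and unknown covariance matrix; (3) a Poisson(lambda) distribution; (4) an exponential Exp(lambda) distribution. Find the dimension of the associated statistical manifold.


The dimension of a statistical manifold equals the number of free
(independent) real parameters of the model. For a product of independent
blocks the parameter counts add.
- Gamma (shape, rate): 2.
- 5-variate normal: 5 (mean) + 5*6/2 = 15 (symmetric covariance) = 20.
- Poisson (lambda): 1.
- exponential (lambda): 1.
Total = 2 + 20 + 1 + 1 = 24.
Dimension = 24

24


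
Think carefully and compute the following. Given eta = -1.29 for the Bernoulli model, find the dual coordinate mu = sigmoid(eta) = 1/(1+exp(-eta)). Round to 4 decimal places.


Dual coordinate (expectation parameter) for Bernoulli:
mu = 1/(1+exp(-eta)).
eta = -1.29.
exp(-eta) = exp(1.29) = 3.632787.
mu = 1/(1+3.632787) = 0.2159

0.2159


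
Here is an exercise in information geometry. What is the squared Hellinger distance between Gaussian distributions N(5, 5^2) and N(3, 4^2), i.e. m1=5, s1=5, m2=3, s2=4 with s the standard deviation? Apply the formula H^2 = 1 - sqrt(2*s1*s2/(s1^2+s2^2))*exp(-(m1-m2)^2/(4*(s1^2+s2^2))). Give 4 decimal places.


Squared Hellinger distance for Gaussians:
H^2 = 1 - sqrt(2*s1*s2/(s1^2+s2^2)) * exp(-(m1-m2)^2/(4*(s1^2+s2^2))).
s1^2 = 25, s2^2 = 16, s1^2+s2^2 = 41.
sqrt(2*5*4/(41)) = 0.98773.
(m1-m2)^2 = (2)^2 = 4.
exp(-4/(4*41)) = exp(-0.02439) = 0.975905.
H^2 = 1 - 0.98773*0.975905 = 0.0361

0.0361


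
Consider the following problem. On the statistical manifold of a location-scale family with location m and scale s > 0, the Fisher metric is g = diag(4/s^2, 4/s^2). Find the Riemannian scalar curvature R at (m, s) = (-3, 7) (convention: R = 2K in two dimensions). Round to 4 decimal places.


The metric has the form g = (A dm^2 + B ds^2)/s^2 with A = 4, B = 4.
Substitute u = sqrt(A/B)*m: g = B*(du^2 + ds^2)/s^2, i.e. B times the
Poincare upper half-plane metric, which has constant Gaussian curvature -1.
Scaling a 2D metric by a constant c divides the Gaussian curvature by c,
so K = -1/B = -1/(4) = -0.2500 everywhere (the point (m, s) = (-3, 7) is irrelevant:
the curvature is constant).
Scalar curvature in dimension 2: R = 2K = -2/(4) = -0.5000.

-0.5000


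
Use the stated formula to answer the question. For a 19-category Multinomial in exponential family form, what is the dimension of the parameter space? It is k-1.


Exponential family dimension calculation:
For Multinomial with k=19 categories, dim = k-1 = 18.

18


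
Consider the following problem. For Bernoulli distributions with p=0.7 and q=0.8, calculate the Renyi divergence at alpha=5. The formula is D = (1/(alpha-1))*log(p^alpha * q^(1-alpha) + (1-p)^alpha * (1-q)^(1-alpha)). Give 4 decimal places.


Renyi divergence of order alpha between Bernoulli distributions:
D = (1/(alpha-1))*log(p^alpha * q^(1-alpha) + (1-p)^alpha * (1-q)^(1-alpha)).
alpha = 5, p = 0.7, q = 0.8.
p^alpha * q^(1-alpha) = 0.7^5 * 0.8^-4 = 0.410327.
(1-p)^alpha * (1-q)^(1-alpha) = 0.3^5 * 0.2^-4 = 1.51875.
sum = 0.410327 + 1.51875 = 1.929077.
D = (1/4)*log(1.929077) = 0.1643

0.1643


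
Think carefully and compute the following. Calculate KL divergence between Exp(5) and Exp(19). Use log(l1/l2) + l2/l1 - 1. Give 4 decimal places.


KL divergence for exponential family:
KL = log(l1/l2) + l2/l1 - 1.
log(5/19) = -1.335001.
19/5 = 3.8.
KL = -1.335001 + 3.8 - 1 = 1.4650

1.4650


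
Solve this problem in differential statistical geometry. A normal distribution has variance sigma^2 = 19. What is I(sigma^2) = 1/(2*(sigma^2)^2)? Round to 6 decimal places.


Fisher information for variance: I(sigma^2) = 1/(2*sigma^4).
sigma^2 = 19, so sigma^4 = 361.
I = 1/(2*361) = 1/722 = 0.001385

0.001385


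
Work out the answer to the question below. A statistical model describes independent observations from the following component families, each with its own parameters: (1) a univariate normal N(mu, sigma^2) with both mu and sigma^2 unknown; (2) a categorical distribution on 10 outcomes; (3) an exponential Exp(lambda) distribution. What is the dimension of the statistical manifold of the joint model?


The dimension of a statistical manifold equals the number of free
(independent) real parameters of the model. For a product of independent
blocks the parameter counts add.
- normal (mu, sigma^2): 2.
- categorical on 10 outcomes (probabilities sum to 1): 10-1 = 9.
- exponential (lambda): 1.
Total = 2 + 9 + 1 = 12.
Dimension = 12

12


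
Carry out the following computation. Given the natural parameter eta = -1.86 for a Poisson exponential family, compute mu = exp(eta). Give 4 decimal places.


Expectation parameter for Poisson exponential family:
mu = exp(eta).
eta = -1.86.
mu = exp(-1.86) = 0.1557

0.1557


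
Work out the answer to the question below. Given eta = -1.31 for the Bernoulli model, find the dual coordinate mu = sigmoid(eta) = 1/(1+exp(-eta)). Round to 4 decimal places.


Dual coordinate (expectation parameter) for Bernoulli:
mu = 1/(1+exp(-eta)).
eta = -1.31.
exp(-eta) = exp(1.31) = 3.706174.
mu = 1/(1+3.706174) = 0.2125

0.2125


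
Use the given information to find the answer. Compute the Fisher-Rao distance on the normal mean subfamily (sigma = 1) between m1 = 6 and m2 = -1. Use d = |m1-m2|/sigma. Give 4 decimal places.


On the fixed-variance normal subfamily, geodesic distance = |m1-m2|/sigma.
|6 - -1| = 7.
sigma = 1.
d = 7/1 = 7.0000

7.0000


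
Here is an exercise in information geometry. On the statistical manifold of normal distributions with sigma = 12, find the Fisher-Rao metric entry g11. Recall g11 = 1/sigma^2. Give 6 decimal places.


For the 2-parameter normal family, the Fisher metric has:
  g11 = 1/sigma^2, g22 = 2/sigma^2.
sigma = 12, sigma^2 = 144.
g11 = 0.006944

0.006944


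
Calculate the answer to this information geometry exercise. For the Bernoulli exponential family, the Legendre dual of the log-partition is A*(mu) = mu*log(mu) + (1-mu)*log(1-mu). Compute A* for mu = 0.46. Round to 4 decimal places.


Legendre transform for Bernoulli:
A*(mu) = mu*log(mu) + (1-mu)*log(1-mu).
mu = 0.46, 1-mu = 0.54.
mu*log(mu) = 0.46*log(0.46) = -0.357203.
(1-mu)*log(1-mu) = 0.54*log(0.54) = -0.332741.
A* = -0.357203 + -0.332741 = -0.6899

-0.6899


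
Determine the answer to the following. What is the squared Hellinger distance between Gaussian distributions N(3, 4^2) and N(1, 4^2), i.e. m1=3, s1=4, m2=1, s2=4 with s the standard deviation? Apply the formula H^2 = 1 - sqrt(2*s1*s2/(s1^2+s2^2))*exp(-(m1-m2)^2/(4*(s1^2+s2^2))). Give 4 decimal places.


Squared Hellinger distance for Gaussians:
H^2 = 1 - sqrt(2*s1*s2/(s1^2+s2^2)) * exp(-(m1-m2)^2/(4*(s1^2+s2^2))).
s1^2 = 16, s2^2 = 16, s1^2+s2^2 = 32.
sqrt(2*4*4/(32)) = 1.0.
(m1-m2)^2 = (2)^2 = 4.
exp(-4/(4*32)) = exp(-0.03125) = 0.969233.
H^2 = 1 - 1.0*0.969233 = 0.0308

0.0308


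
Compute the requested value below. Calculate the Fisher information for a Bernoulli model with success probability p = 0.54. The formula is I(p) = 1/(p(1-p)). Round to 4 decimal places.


For Bernoulli(p), Fisher information is I(p) = 1/(p*(1-p)).
p = 0.54, 1-p = 0.46.
p*(1-p) = 0.2484.
I(p) = 1/0.2484 = 4.0258

4.0258


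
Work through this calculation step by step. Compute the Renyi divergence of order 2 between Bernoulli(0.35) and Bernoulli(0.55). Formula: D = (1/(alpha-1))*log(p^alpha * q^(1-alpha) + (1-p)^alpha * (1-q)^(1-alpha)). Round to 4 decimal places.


Renyi divergence of order alpha between Bernoulli distributions:
D = (1/(alpha-1))*log(p^alpha * q^(1-alpha) + (1-p)^alpha * (1-q)^(1-alpha)).
alpha = 2, p = 0.35, q = 0.55.
p^alpha * q^(1-alpha) = 0.35^2 * 0.55^-1 = 0.222727.
(1-p)^alpha * (1-q)^(1-alpha) = 0.65^2 * 0.45^-1 = 0.938889.
sum = 0.222727 + 0.938889 = 1.161616.
D = (1/1)*log(1.161616) = 0.1498

0.1498
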